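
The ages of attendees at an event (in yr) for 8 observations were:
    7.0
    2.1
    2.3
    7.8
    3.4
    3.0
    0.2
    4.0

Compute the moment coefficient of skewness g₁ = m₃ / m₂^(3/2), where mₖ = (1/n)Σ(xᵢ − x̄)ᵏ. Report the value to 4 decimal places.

0.4796

x̄ = (7.0 + 2.1 + 2.3 + 7.8 + 3.4 + 3.0 + 0.2 + 4.0) / 8 = 3.7250
deviations (xᵢ − x̄): 3.2750, -1.6250, -1.4250, 4.0750, -0.3250, -0.7250, -3.5250, 0.2750
Σ(xᵢ − x̄)² = 45.1350 ⇒ m₂ = 45.1350/8 = 5.64187
Σ(xᵢ − x̄)³ = 51.4147 ⇒ m₃ = 51.4147/8 = 6.42684
m₂^(3/2) = 5.64187^(1.5) = 13.40094
g₁ = m₃ / m₂^(3/2) = 6.42684 / 13.40094 ≈ 0.4796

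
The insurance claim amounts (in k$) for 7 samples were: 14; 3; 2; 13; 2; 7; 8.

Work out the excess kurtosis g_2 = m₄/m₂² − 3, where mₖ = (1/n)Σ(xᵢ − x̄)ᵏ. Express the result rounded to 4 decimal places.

-1.4233

x̄ = 7.0000
Σ(xᵢ − x̄)² = 152.0000 ⇒ m₂ = 21.71429
Σ(xᵢ − x̄)⁴ = 5204.0000 ⇒ m₄ = 743.42857
m₂² = 471.51020
g_2 = m₄/m₂² − 3 = 1.57670 − 3 ≈ -1.4233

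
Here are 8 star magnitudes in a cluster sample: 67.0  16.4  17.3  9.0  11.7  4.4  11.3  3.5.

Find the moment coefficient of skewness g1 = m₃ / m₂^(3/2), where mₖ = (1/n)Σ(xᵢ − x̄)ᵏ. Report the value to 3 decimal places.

x̄ = (67.0 + 16.4 + 17.3 + 9.0 + 11.7 + 4.4 + 11.3 + 3.5) / 8 = 17.5750
deviations (xᵢ − x̄): 49.4250, -1.1750, -0.2750, -8.5750, -5.8750, -13.1750, -6.2750, -14.0750
Σ(xᵢ − x̄)² = 2963.3950 ⇒ m₂ = 2963.3950/8 = 370.42437
Σ(xᵢ − x̄)³ = 114579.6127 ⇒ m₃ = 114579.6127/8 = 14322.45159
m₂^(3/2) = 370.42437^(1.5) = 7129.34014
g1 = m₃ / m₂^(3/2) = 14322.45159 / 7129.34014 ≈ 2.009

2.009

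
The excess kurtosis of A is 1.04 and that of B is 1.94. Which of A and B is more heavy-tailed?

Higher excess kurtosis ⇒ heavier tails relative to the normal distribution.
1.04 vs 1.94: the larger is 1.94, so B has heavier tails.

B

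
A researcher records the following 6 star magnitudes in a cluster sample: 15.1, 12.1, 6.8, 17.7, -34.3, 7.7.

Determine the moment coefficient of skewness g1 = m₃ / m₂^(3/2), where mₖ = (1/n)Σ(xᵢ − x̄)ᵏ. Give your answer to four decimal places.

x̄ = (15.1 + 12.1 + 6.8 + 17.7 - 34.3 + 7.7) / 6 = 4.1833
deviations (xᵢ − x̄): 10.9167, 7.9167, 2.6167, 13.5167, -38.4833, 3.5167
Σ(xᵢ − x̄)² = 1864.7283 ⇒ m₂ = 1864.7283/6 = 310.78806
Σ(xᵢ − x̄)³ = -52664.4946 ⇒ m₃ = -52664.4946/6 = -8777.41576
m₂^(3/2) = 310.78806^(1.5) = 5478.93917
g1 = m₃ / m₂^(3/2) = -8777.41576 / 5478.93917 ≈ -1.6020

-1.6020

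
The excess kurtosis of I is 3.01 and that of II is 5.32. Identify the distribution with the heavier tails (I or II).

Higher excess kurtosis ⇒ heavier tails relative to the normal distribution.
3.01 vs 5.32: the larger is 5.32, so II has heavier tails.

II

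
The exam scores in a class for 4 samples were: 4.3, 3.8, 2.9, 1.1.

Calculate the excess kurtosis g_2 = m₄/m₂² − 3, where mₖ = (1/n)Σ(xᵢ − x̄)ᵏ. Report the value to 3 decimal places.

x̄ = 3.0250
Σ(xᵢ − x̄)² = 5.9475 ⇒ m₂ = 1.48687
Σ(xᵢ − x̄)⁴ = 16.7353 ⇒ m₄ = 4.18383
m₂² = 2.21080
g_2 = m₄/m₂² − 3 = 1.89245 − 3 ≈ -1.108

-1.108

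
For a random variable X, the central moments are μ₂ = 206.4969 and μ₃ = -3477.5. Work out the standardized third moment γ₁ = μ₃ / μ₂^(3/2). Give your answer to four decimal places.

σ = √μ₂ = √206.4969 = 14.37000
σ³ = μ₂^(3/2) = 2967.36045
γ₁ = μ₃/σ³ = -3477.5 / 2967.36045 ≈ -1.1719

-1.1719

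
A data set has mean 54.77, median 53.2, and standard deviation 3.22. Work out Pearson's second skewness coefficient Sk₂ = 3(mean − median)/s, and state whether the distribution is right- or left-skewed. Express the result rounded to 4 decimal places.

1.4627, right-skewed

Sk₂ = 3(54.77 − 53.2) / 3.22 = 3 × 1.5700 / 3.22
    = 4.7100 / 3.22 ≈ 1.4627
Sk₂ > 0 ⇒ mean > median ⇒ right-skewed (positive skew).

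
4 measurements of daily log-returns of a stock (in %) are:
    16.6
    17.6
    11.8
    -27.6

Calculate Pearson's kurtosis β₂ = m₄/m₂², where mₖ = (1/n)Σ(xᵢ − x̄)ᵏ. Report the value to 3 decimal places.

x̄ = 4.6000
Σ(xᵢ − x̄)² = 1401.6800 ⇒ m₂ = 350.42000
Σ(xᵢ − x̄)⁴ = 1127021.5712 ⇒ m₄ = 281755.39280
m₂² = 122794.17640
β₂ = m₄/m₂² = 281755.39280 / 122794.17640 ≈ 2.295

2.295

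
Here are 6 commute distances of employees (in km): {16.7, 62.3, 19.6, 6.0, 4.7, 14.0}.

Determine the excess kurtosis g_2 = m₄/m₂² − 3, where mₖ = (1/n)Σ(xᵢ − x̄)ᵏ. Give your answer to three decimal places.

0.683

x̄ = 20.5500
Σ(xᵢ − x̄)² = 2264.6150 ⇒ m₂ = 377.43583
Σ(xᵢ − x̄)⁴ = 3148258.7174 ⇒ m₄ = 524709.78624
m₂² = 142457.80828
g_2 = m₄/m₂² − 3 = 3.68326 − 3 ≈ 0.683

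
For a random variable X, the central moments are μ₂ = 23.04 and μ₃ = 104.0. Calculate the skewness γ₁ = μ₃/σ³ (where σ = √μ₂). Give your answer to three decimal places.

0.940

σ = √μ₂ = √23.04 = 4.80000
σ³ = μ₂^(3/2) = 110.59200
γ₁ = μ₃/σ³ = 104.0 / 110.59200 ≈ 0.940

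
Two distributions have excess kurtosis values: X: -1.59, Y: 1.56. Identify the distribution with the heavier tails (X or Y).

Higher excess kurtosis ⇒ heavier tails relative to the normal distribution.
-1.59 vs 1.56: the larger is 1.56, so Y has heavier tails. (Y is leptokurtic — heavier-than-normal tails; the other is platykurtic.)

Y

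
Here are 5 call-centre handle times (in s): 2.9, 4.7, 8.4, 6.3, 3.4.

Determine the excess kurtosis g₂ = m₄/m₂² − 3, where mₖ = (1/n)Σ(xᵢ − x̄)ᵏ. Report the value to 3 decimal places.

-1.175

x̄ = 5.1400
Σ(xᵢ − x̄)² = 20.2120 ⇒ m₂ = 4.04240
Σ(xᵢ − x̄)⁴ = 149.1367 ⇒ m₄ = 29.82733
m₂² = 16.34100
g₂ = m₄/m₂² − 3 = 1.82531 − 3 ≈ -1.175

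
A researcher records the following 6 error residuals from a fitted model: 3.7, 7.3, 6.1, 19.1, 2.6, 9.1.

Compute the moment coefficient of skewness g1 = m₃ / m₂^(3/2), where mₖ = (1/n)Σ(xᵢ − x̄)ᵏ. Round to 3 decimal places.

1.188

x̄ = (3.7 + 7.3 + 6.1 + 19.1 + 2.6 + 9.1) / 6 = 7.9833
deviations (xᵢ − x̄): -4.2833, -0.6833, -1.8833, 11.1167, -5.3833, 1.1167
Σ(xᵢ − x̄)² = 176.1683 ⇒ m₂ = 176.1683/6 = 29.36139
Σ(xᵢ − x̄)³ = 1133.5974 ⇒ m₃ = 1133.5974/6 = 188.93291
m₂^(3/2) = 29.36139^(1.5) = 159.09806
g1 = m₃ / m₂^(3/2) = 188.93291 / 159.09806 ≈ 1.188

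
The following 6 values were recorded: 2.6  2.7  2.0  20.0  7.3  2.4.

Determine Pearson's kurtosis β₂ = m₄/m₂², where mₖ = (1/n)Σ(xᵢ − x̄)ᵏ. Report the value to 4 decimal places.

3.6241

x̄ = 6.1667
Σ(xᵢ − x̄)² = 248.9333 ⇒ m₂ = 41.48889
Σ(xᵢ − x̄)⁴ = 37429.6795 ⇒ m₄ = 6238.27992
m₂² = 1721.32790
β₂ = m₄/m₂² = 6238.27992 / 1721.32790 ≈ 3.6241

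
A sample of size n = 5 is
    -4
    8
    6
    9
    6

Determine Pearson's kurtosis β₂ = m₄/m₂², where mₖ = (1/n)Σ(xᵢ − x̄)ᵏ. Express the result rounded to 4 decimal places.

2.9578

x̄ = 5.0000
Σ(xᵢ − x̄)² = 108.0000 ⇒ m₂ = 21.60000
Σ(xᵢ − x̄)⁴ = 6900.0000 ⇒ m₄ = 1380.00000
m₂² = 466.56000
β₂ = m₄/m₂² = 1380.00000 / 466.56000 ≈ 2.9578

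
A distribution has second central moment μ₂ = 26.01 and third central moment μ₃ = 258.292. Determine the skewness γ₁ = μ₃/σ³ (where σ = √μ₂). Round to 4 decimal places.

σ = √μ₂ = √26.01 = 5.10000
σ³ = μ₂^(3/2) = 132.65100
γ₁ = μ₃/σ³ = 258.292 / 132.65100 ≈ 1.9472

1.9472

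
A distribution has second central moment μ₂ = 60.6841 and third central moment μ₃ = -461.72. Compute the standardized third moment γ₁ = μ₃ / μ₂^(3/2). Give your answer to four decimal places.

-0.9767

σ = √μ₂ = √60.6841 = 7.79000
σ³ = μ₂^(3/2) = 472.72914
γ₁ = μ₃/σ³ = -461.72 / 472.72914 ≈ -0.9767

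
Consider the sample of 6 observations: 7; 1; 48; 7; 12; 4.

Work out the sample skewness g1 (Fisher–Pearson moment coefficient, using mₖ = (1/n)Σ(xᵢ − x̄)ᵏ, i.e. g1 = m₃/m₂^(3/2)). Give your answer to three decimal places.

x̄ = (7 + 1 + 48 + 7 + 12 + 4) / 6 = 13.1667
deviations (xᵢ − x̄): -6.1667, -12.1667, 34.8333, -6.1667, -1.1667, -9.1667
Σ(xᵢ − x̄)² = 1522.8333 ⇒ m₂ = 1522.8333/6 = 253.80556
Σ(xᵢ − x̄)³ = 39223.5556 ⇒ m₃ = 39223.5556/6 = 6537.25926
m₂^(3/2) = 253.80556^(1.5) = 4043.44636
g1 = m₃ / m₂^(3/2) = 6537.25926 / 4043.44636 ≈ 1.617

1.617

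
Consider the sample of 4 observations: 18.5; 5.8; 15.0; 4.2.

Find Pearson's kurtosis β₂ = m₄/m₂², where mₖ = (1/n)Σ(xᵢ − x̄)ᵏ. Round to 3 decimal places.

1.194

x̄ = 10.8750
Σ(xᵢ − x̄)² = 145.4675 ⇒ m₂ = 36.36688
Σ(xᵢ − x̄)⁴ = 6318.4197 ⇒ m₄ = 1579.60493
m₂² = 1322.54960
β₂ = m₄/m₂² = 1579.60493 / 1322.54960 ≈ 1.194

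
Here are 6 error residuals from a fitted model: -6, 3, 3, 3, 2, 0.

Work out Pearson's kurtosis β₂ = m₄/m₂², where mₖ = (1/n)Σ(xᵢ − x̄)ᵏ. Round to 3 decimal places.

3.418

x̄ = 0.8333
Σ(xᵢ − x̄)² = 62.8333 ⇒ m₂ = 10.47222
Σ(xᵢ − x̄)⁴ = 2248.8194 ⇒ m₄ = 374.80324
m₂² = 109.66744
β₂ = m₄/m₂² = 374.80324 / 109.66744 ≈ 3.418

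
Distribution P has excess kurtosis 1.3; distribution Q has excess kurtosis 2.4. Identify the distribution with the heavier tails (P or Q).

Higher excess kurtosis ⇒ heavier tails relative to the normal distribution.
1.3 vs 2.4: the larger is 2.4, so Q has heavier tails.

Q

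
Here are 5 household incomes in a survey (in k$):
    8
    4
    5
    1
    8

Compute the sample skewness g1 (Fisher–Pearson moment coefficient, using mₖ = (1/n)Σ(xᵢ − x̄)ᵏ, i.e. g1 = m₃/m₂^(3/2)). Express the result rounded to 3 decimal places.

-0.348

x̄ = (8 + 4 + 5 + 1 + 8) / 5 = 5.2000
deviations (xᵢ − x̄): 2.8000, -1.2000, -0.2000, -4.2000, 2.8000
Σ(xᵢ − x̄)² = 34.8000 ⇒ m₂ = 34.8000/5 = 6.96000
Σ(xᵢ − x̄)³ = -31.9200 ⇒ m₃ = -31.9200/5 = -6.38400
m₂^(3/2) = 6.96000^(1.5) = 18.36174
g1 = m₃ / m₂^(3/2) = -6.38400 / 18.36174 ≈ -0.348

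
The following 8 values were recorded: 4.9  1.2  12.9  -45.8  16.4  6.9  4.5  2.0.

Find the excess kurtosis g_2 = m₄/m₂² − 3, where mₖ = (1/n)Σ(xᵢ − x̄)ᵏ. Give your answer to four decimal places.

2.3688

x̄ = 0.3750
Σ(xᵢ − x̄)² = 2629.1950 ⇒ m₂ = 328.64937
Σ(xᵢ − x̄)⁴ = 4639066.4275 ⇒ m₄ = 579883.30344
m₂² = 108010.41169
g_2 = m₄/m₂² − 3 = 5.36877 − 3 ≈ 2.3688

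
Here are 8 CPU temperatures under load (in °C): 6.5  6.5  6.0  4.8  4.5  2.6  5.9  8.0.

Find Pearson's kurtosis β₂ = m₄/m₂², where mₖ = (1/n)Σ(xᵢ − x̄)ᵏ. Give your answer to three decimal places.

x̄ = 5.6000
Σ(xᵢ − x̄)² = 18.4800 ⇒ m₂ = 2.31000
Σ(xᵢ − x̄)⁴ = 117.3972 ⇒ m₄ = 14.67465
m₂² = 5.33610
β₂ = m₄/m₂² = 14.67465 / 5.33610 ≈ 2.750

2.750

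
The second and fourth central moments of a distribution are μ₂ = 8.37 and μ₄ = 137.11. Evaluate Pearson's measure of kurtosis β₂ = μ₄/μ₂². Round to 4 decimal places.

μ₂² = 8.37² = 70.05690
μ₄/μ₂² = 137.11 / 70.05690 = 1.95712
β₂ ≈ 1.9571

1.9571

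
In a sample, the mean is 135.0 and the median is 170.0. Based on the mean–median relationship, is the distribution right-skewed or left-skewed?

mean − median = 135.0 − 170.0 = -35.0
mean < median ⇒ the longer tail is on the left ⇒ left-skewed (negatively skewed).

left-skewed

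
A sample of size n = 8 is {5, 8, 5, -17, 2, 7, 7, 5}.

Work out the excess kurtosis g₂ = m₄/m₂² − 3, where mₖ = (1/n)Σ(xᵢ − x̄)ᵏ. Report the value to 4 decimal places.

x̄ = 2.7500
Σ(xᵢ − x̄)² = 469.5000 ⇒ m₂ = 58.68750
Σ(xᵢ − x̄)⁴ = 153638.1563 ⇒ m₄ = 19204.76953
m₂² = 3444.22266
g₂ = m₄/m₂² − 3 = 5.57594 − 3 ≈ 2.5759

2.5759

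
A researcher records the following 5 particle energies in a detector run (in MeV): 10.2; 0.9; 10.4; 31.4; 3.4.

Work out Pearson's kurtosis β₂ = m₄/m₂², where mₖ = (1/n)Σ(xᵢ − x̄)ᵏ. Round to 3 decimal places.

x̄ = 11.2600
Σ(xᵢ − x̄)² = 576.5920 ⇒ m₂ = 115.31840
Σ(xᵢ − x̄)⁴ = 179865.4314 ⇒ m₄ = 35973.08628
m₂² = 13298.33338
β₂ = m₄/m₂² = 35973.08628 / 13298.33338 ≈ 2.705

2.705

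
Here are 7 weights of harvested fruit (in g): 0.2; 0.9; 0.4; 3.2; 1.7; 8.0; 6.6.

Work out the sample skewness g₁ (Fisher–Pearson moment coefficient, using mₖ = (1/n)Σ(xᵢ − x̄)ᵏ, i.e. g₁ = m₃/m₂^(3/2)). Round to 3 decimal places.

0.710

x̄ = (0.2 + 0.9 + 0.4 + 3.2 + 1.7 + 8.0 + 6.6) / 7 = 3.0000
deviations (xᵢ − x̄): -2.8000, -2.1000, -2.6000, 0.2000, -1.3000, 5.0000, 3.6000
Σ(xᵢ − x̄)² = 58.7000 ⇒ m₂ = 58.7000/7 = 8.38571
Σ(xᵢ − x̄)³ = 120.6780 ⇒ m₃ = 120.6780/7 = 17.23971
m₂^(3/2) = 8.38571^(1.5) = 24.28343
g₁ = m₃ / m₂^(3/2) = 17.23971 / 24.28343 ≈ 0.710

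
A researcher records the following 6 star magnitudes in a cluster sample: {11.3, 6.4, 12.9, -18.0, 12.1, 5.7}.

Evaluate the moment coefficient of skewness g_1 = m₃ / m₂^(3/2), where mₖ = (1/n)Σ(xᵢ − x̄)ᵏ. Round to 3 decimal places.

-1.534

x̄ = (11.3 + 6.4 + 12.9 - 18.0 + 12.1 + 5.7) / 6 = 5.0667
deviations (xᵢ − x̄): 6.2333, 1.3333, 7.8333, -23.0667, 7.0333, 0.6333
Σ(xᵢ − x̄)² = 683.9333 ⇒ m₂ = 683.9333/6 = 113.98889
Σ(xᵢ − x̄)³ = -11199.7044 ⇒ m₃ = -11199.7044/6 = -1866.61741
m₂^(3/2) = 113.98889^(1.5) = 1217.00897
g_1 = m₃ / m₂^(3/2) = -1866.61741 / 1217.00897 ≈ -1.534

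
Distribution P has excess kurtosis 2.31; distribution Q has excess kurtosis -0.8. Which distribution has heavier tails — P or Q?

P

Higher excess kurtosis ⇒ heavier tails relative to the normal distribution.
2.31 vs -0.8: the larger is 2.31, so P has heavier tails. (P is leptokurtic — heavier-than-normal tails; the other is platykurtic.)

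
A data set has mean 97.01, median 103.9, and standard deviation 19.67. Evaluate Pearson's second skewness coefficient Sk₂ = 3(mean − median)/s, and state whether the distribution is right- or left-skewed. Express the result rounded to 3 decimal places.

-1.051, left-skewed

Sk₂ = 3(97.01 − 103.9) / 19.67 = 3 × -6.8900 / 19.67
    = -20.6700 / 19.67 ≈ -1.051
Sk₂ < 0 ⇒ mean < median ⇒ left-skewed (negative skew).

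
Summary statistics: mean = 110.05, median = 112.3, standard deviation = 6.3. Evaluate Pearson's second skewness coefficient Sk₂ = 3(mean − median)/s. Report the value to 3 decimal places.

-1.071

Sk₂ = 3(110.05 − 112.3) / 6.3 = 3 × -2.2500 / 6.3
    = -6.7500 / 6.3 ≈ -1.071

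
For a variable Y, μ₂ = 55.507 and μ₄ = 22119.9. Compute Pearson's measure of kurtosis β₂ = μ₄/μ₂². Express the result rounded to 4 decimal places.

7.1794

μ₂² = 55.507² = 3081.02705
μ₄/μ₂² = 22119.9 / 3081.02705 = 7.17939
β₂ ≈ 7.1794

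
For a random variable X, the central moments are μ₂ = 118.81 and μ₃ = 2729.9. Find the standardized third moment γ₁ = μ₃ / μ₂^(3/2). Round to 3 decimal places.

2.108

σ = √μ₂ = √118.81 = 10.90000
σ³ = μ₂^(3/2) = 1295.02900
γ₁ = μ₃/σ³ = 2729.9 / 1295.02900 ≈ 2.108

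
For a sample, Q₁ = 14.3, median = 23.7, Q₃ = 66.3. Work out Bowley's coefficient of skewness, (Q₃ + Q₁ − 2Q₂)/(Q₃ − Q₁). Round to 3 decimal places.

0.638

numerator: Q₃ + Q₁ − 2Q₂ = 66.3 + 14.3 − 2×23.7 = 33.2000
denominator: Q₃ − Q₁ = 66.3 − 14.3 = 52.0000
Bowley skewness = 33.2000 / 52.0000 ≈ 0.638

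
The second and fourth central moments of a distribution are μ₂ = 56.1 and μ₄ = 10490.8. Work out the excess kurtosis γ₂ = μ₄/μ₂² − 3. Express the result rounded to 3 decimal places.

0.333

μ₂² = 56.1² = 3147.21000
μ₄/μ₂² = 10490.8 / 3147.21000 = 3.33337
γ₂ = 3.33337 − 3 ≈ 0.333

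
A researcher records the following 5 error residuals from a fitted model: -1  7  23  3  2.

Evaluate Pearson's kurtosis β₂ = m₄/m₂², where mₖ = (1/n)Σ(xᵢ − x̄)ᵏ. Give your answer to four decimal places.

2.8160

x̄ = 6.8000
Σ(xᵢ − x̄)² = 360.8000 ⇒ m₂ = 72.16000
Σ(xᵢ − x̄)⁴ = 73315.6160 ⇒ m₄ = 14663.12320
m₂² = 5207.06560
β₂ = m₄/m₂² = 14663.12320 / 5207.06560 ≈ 2.8160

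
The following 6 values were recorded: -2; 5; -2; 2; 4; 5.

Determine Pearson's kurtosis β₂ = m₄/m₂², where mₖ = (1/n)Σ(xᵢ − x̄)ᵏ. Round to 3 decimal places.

1.420

x̄ = 2.0000
Σ(xᵢ − x̄)² = 54.0000 ⇒ m₂ = 9.00000
Σ(xᵢ − x̄)⁴ = 690.0000 ⇒ m₄ = 115.00000
m₂² = 81.00000
β₂ = m₄/m₂² = 115.00000 / 81.00000 ≈ 1.420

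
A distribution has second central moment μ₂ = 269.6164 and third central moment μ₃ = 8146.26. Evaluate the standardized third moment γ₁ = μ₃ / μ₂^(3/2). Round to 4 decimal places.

1.8401

σ = √μ₂ = √269.6164 = 16.42000
σ³ = μ₂^(3/2) = 4427.10129
γ₁ = μ₃/σ³ = 8146.26 / 4427.10129 ≈ 1.8401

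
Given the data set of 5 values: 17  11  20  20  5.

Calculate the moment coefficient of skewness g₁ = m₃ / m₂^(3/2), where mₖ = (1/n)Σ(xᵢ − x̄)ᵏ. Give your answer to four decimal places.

-0.6123

x̄ = (17 + 11 + 20 + 20 + 5) / 5 = 14.6000
deviations (xᵢ − x̄): 2.4000, -3.6000, 5.4000, 5.4000, -9.6000
Σ(xᵢ − x̄)² = 169.2000 ⇒ m₂ = 169.2000/5 = 33.84000
Σ(xᵢ − x̄)³ = -602.6400 ⇒ m₃ = -602.6400/5 = -120.52800
m₂^(3/2) = 33.84000^(1.5) = 196.85458
g₁ = m₃ / m₂^(3/2) = -120.52800 / 196.85458 ≈ -0.6123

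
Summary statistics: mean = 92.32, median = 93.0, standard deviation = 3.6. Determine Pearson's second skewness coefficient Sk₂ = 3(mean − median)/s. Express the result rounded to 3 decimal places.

Sk₂ = 3(92.32 − 93.0) / 3.6 = 3 × -0.6800 / 3.6
    = -2.0400 / 3.6 ≈ -0.567

-0.567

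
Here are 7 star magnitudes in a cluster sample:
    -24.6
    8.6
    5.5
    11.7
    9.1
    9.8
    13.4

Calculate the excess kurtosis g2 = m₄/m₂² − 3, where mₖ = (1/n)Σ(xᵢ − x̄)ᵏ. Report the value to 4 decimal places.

1.8434

x̄ = 4.7857
Σ(xᵢ − x̄)² = 1044.3486 ⇒ m₂ = 149.19265
Σ(xᵢ − x̄)⁴ = 754649.7504 ⇒ m₄ = 107807.10719
m₂² = 22258.44773
g2 = m₄/m₂² − 3 = 4.84342 − 3 ≈ 1.8434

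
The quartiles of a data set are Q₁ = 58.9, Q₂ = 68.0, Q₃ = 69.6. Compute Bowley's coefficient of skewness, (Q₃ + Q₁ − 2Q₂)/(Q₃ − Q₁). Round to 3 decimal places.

-0.701

numerator: Q₃ + Q₁ − 2Q₂ = 69.6 + 58.9 − 2×68.0 = -7.5000
denominator: Q₃ − Q₁ = 69.6 − 58.9 = 10.7000
Bowley skewness = -7.5000 / 10.7000 ≈ -0.701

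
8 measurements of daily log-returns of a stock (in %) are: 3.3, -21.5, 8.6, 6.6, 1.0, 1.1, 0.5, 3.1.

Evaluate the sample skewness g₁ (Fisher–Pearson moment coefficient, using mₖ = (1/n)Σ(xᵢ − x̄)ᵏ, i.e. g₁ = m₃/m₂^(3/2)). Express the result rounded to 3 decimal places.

-1.831

x̄ = (3.3 - 21.5 + 8.6 + 6.6 + 1.0 + 1.1 + 0.5 + 3.1) / 8 = 0.3375
deviations (xᵢ − x̄): 2.9625, -21.8375, 8.2625, 6.2625, 0.6625, 0.7625, 0.1625, 2.7625
Σ(xᵢ − x̄)² = 601.8187 ⇒ m₂ = 601.8187/8 = 75.22734
Σ(xᵢ − x̄)³ = -9556.2880 ⇒ m₃ = -9556.2880/8 = -1194.53600
m₂^(3/2) = 75.22734^(1.5) = 652.47457
g₁ = m₃ / m₂^(3/2) = -1194.53600 / 652.47457 ≈ -1.831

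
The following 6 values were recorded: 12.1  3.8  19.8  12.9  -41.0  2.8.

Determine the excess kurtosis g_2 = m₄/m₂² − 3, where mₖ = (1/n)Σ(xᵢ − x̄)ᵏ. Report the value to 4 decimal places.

x̄ = 1.7333
Σ(xᵢ − x̄)² = 2390.1133 ⇒ m₂ = 398.35222
Σ(xᵢ − x̄)⁴ = 3468436.6094 ⇒ m₄ = 578072.76824
m₂² = 158684.49295
g_2 = m₄/m₂² − 3 = 3.64291 − 3 ≈ 0.6429

0.6429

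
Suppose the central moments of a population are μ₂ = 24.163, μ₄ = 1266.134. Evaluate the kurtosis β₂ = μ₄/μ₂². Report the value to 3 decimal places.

2.169

μ₂² = 24.163² = 583.85057
μ₄/μ₂² = 1266.134 / 583.85057 = 2.16859
β₂ ≈ 2.169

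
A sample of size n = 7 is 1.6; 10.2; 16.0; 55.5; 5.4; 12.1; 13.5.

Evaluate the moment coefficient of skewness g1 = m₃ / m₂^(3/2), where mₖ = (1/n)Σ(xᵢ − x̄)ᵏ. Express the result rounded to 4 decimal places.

1.7191

x̄ = (1.6 + 10.2 + 16.0 + 55.5 + 5.4 + 12.1 + 13.5) / 7 = 16.3286
deviations (xᵢ − x̄): -14.7286, -6.1286, -0.3286, 39.1714, -10.9286, -4.2286, -2.8286
Σ(xᵢ − x̄)² = 1934.3143 ⇒ m₂ = 1934.3143/7 = 276.33061
Σ(xᵢ − x̄)³ = 55275.8895 ⇒ m₃ = 55275.8895/7 = 7896.55564
m₂^(3/2) = 276.33061^(1.5) = 4593.49765
g1 = m₃ / m₂^(3/2) = 7896.55564 / 4593.49765 ≈ 1.7191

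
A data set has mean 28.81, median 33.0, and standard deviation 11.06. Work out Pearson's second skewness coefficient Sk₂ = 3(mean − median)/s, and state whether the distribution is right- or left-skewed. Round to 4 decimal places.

Sk₂ = 3(28.81 − 33.0) / 11.06 = 3 × -4.1900 / 11.06
    = -12.5700 / 11.06 ≈ -1.1365
Sk₂ < 0 ⇒ mean < median ⇒ left-skewed (negative skew).

-1.1365, left-skewed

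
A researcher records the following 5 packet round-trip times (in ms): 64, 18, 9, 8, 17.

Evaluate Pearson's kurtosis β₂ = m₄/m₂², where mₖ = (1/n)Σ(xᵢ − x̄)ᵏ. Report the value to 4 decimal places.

3.0648

x̄ = 23.2000
Σ(xᵢ − x̄)² = 2162.8000 ⇒ m₂ = 432.56000
Σ(xᵢ − x̄)⁴ = 2867273.2960 ⇒ m₄ = 573454.65920
m₂² = 187108.15360
β₂ = m₄/m₂² = 573454.65920 / 187108.15360 ≈ 3.0648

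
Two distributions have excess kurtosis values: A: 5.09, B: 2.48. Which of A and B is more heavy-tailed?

A

Higher excess kurtosis ⇒ heavier tails relative to the normal distribution.
5.09 vs 2.48: the larger is 5.09, so A has heavier tails.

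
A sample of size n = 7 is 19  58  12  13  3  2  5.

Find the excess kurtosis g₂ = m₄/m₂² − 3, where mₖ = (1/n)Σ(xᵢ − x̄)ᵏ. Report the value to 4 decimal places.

x̄ = 16.0000
Σ(xᵢ − x̄)² = 2284.0000 ⇒ m₂ = 326.28571
Σ(xᵢ − x̄)⁴ = 3193732.0000 ⇒ m₄ = 456247.42857
m₂² = 106462.36735
g₂ = m₄/m₂² − 3 = 4.28553 − 3 ≈ 1.2855

1.2855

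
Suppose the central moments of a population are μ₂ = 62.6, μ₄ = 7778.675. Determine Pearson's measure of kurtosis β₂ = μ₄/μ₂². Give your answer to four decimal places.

μ₂² = 62.6² = 3918.76000
μ₄/μ₂² = 7778.675 / 3918.76000 = 1.98498
β₂ ≈ 1.9850

1.9850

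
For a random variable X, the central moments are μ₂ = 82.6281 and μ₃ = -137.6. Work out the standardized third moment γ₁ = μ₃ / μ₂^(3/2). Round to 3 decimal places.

-0.183

σ = √μ₂ = √82.6281 = 9.09000
σ³ = μ₂^(3/2) = 751.08943
γ₁ = μ₃/σ³ = -137.6 / 751.08943 ≈ -0.183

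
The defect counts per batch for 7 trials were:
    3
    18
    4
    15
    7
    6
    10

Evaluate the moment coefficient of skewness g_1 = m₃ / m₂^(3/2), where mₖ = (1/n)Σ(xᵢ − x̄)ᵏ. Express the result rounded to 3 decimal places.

0.567

x̄ = (3 + 18 + 4 + 15 + 7 + 6 + 10) / 7 = 9.0000
deviations (xᵢ − x̄): -6.0000, 9.0000, -5.0000, 6.0000, -2.0000, -3.0000, 1.0000
Σ(xᵢ − x̄)² = 192.0000 ⇒ m₂ = 192.0000/7 = 27.42857
Σ(xᵢ − x̄)³ = 570.0000 ⇒ m₃ = 570.0000/7 = 81.42857
m₂^(3/2) = 27.42857^(1.5) = 143.64972
g_1 = m₃ / m₂^(3/2) = 81.42857 / 143.64972 ≈ 0.567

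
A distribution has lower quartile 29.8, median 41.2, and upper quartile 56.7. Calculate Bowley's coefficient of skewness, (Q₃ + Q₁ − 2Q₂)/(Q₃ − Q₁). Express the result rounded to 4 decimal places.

0.1524

numerator: Q₃ + Q₁ − 2Q₂ = 56.7 + 29.8 − 2×41.2 = 4.1000
denominator: Q₃ − Q₁ = 56.7 − 29.8 = 26.9000
Bowley skewness = 4.1000 / 26.9000 ≈ 0.1524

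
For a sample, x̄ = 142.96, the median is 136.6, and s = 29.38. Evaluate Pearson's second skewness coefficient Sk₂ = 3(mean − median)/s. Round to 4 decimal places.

Sk₂ = 3(142.96 − 136.6) / 29.38 = 3 × 6.3600 / 29.38
    = 19.0800 / 29.38 ≈ 0.6494

0.6494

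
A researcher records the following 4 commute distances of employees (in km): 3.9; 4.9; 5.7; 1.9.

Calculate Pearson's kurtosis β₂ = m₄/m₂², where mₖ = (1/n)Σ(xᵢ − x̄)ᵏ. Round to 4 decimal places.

x̄ = 4.1000
Σ(xᵢ − x̄)² = 8.0800 ⇒ m₂ = 2.02000
Σ(xᵢ − x̄)⁴ = 30.3904 ⇒ m₄ = 7.59760
m₂² = 4.08040
β₂ = m₄/m₂² = 7.59760 / 4.08040 ≈ 1.8620

1.8620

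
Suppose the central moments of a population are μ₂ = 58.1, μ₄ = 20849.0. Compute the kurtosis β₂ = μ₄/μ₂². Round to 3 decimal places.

6.176

μ₂² = 58.1² = 3375.61000
μ₄/μ₂² = 20849.0 / 3375.61000 = 6.17637
β₂ ≈ 6.176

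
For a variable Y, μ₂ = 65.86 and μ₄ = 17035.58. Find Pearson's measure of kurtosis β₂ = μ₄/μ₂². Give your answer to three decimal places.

μ₂² = 65.86² = 4337.53960
μ₄/μ₂² = 17035.58 / 4337.53960 = 3.92748
β₂ ≈ 3.927

3.927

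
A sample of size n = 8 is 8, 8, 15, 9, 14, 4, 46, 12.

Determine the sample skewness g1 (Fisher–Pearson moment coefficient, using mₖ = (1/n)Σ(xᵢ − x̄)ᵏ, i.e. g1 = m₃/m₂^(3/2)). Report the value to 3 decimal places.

1.940

x̄ = (8 + 8 + 15 + 9 + 14 + 4 + 46 + 12) / 8 = 14.5000
deviations (xᵢ − x̄): -6.5000, -6.5000, 0.5000, -5.5000, -0.5000, -10.5000, 31.5000, -2.5000
Σ(xᵢ − x̄)² = 1224.0000 ⇒ m₂ = 1224.0000/8 = 153.00000
Σ(xᵢ − x̄)³ = 29367.0000 ⇒ m₃ = 29367.0000/8 = 3670.87500
m₂^(3/2) = 153.00000^(1.5) = 1892.50548
g1 = m₃ / m₂^(3/2) = 3670.87500 / 1892.50548 ≈ 1.940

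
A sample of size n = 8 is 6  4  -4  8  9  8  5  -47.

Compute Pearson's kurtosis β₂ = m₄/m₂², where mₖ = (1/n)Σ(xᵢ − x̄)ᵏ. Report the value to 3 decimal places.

x̄ = -1.3750
Σ(xᵢ − x̄)² = 2495.8750 ⇒ m₂ = 311.98438
Σ(xᵢ − x̄)⁴ = 4365755.8691 ⇒ m₄ = 545719.48364
m₂² = 97334.25024
β₂ = m₄/m₂² = 545719.48364 / 97334.25024 ≈ 5.607

5.607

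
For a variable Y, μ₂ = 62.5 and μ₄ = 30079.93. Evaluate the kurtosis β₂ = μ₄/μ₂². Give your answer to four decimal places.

7.7005

μ₂² = 62.5² = 3906.25000
μ₄/μ₂² = 30079.93 / 3906.25000 = 7.70046
β₂ ≈ 7.7005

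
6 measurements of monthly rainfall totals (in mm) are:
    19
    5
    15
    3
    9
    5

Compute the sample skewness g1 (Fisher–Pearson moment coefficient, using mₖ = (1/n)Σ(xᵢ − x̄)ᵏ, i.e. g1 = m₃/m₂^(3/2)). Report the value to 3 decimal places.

0.565

x̄ = (19 + 5 + 15 + 3 + 9 + 5) / 6 = 9.3333
deviations (xᵢ − x̄): 9.6667, -4.3333, 5.6667, -6.3333, -0.3333, -4.3333
Σ(xᵢ − x̄)² = 203.3333 ⇒ m₂ = 203.3333/6 = 33.88889
Σ(xᵢ − x̄)³ = 668.4444 ⇒ m₃ = 668.4444/6 = 111.40741
m₂^(3/2) = 33.88889^(1.5) = 197.28133
g1 = m₃ / m₂^(3/2) = 111.40741 / 197.28133 ≈ 0.565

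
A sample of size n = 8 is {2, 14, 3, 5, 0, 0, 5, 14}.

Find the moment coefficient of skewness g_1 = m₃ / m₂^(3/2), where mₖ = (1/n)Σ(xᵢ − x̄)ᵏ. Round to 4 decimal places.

0.7774

x̄ = (2 + 14 + 3 + 5 + 0 + 0 + 5 + 14) / 8 = 5.3750
deviations (xᵢ − x̄): -3.3750, 8.6250, -2.3750, -0.3750, -5.3750, -5.3750, -0.3750, 8.6250
Σ(xᵢ − x̄)² = 223.8750 ⇒ m₂ = 223.8750/8 = 27.98438
Σ(xᵢ − x̄)³ = 920.7188 ⇒ m₃ = 920.7188/8 = 115.08984
m₂^(3/2) = 27.98438^(1.5) = 148.03807
g_1 = m₃ / m₂^(3/2) = 115.08984 / 148.03807 ≈ 0.7774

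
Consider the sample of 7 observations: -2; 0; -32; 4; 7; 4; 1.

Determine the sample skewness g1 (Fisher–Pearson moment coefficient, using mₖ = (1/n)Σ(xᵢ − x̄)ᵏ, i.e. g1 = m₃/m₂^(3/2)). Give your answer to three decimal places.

-1.829

x̄ = (-2 + 0 - 32 + 4 + 7 + 4 + 1) / 7 = -2.5714
deviations (xᵢ − x̄): 0.5714, 2.5714, -29.4286, 6.5714, 9.5714, 6.5714, 3.5714
Σ(xᵢ − x̄)² = 1063.7143 ⇒ m₂ = 1063.7143/7 = 151.95918
Σ(xᵢ − x̄)³ = -23979.1837 ⇒ m₃ = -23979.1837/7 = -3425.59767
m₂^(3/2) = 151.95918^(1.5) = 1873.22708
g1 = m₃ / m₂^(3/2) = -3425.59767 / 1873.22708 ≈ -1.829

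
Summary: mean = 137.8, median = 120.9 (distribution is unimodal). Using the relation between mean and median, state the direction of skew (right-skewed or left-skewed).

right-skewed

mean − median = 137.8 − 120.9 = 16.9
mean > median ⇒ the longer tail is on the right ⇒ right-skewed (positively skewed).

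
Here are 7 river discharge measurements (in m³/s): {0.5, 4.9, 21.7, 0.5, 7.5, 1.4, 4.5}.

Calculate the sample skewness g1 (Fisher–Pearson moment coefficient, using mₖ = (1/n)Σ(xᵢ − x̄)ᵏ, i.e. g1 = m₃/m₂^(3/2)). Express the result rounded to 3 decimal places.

1.554

x̄ = (0.5 + 4.9 + 21.7 + 0.5 + 7.5 + 1.4 + 4.5) / 7 = 5.8571
deviations (xᵢ − x̄): -5.3571, -0.9571, 15.8429, -5.3571, 1.6429, -4.4571, -1.3571
Σ(xᵢ − x̄)² = 333.7171 ⇒ m₂ = 333.7171/7 = 47.67388
Σ(xᵢ − x̄)³ = 3581.5180 ⇒ m₃ = 3581.5180/7 = 511.64543
m₂^(3/2) = 47.67388^(1.5) = 329.17035
g1 = m₃ / m₂^(3/2) = 511.64543 / 329.17035 ≈ 1.554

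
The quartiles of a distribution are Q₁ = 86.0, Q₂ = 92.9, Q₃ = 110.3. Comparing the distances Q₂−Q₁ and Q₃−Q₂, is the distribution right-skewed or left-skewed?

right-skewed

Q₂ − Q₁ = 6.9;  Q₃ − Q₂ = 17.4
Q₃ − Q₂ > Q₂ − Q₁ ⇒ the upper half is more spread out ⇒ right-skewed.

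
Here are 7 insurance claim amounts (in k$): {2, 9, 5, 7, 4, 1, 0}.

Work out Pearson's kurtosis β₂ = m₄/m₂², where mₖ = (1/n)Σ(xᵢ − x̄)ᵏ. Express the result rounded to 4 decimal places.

x̄ = 4.0000
Σ(xᵢ − x̄)² = 64.0000 ⇒ m₂ = 9.14286
Σ(xᵢ − x̄)⁴ = 1060.0000 ⇒ m₄ = 151.42857
m₂² = 83.59184
β₂ = m₄/m₂² = 151.42857 / 83.59184 ≈ 1.8115

1.8115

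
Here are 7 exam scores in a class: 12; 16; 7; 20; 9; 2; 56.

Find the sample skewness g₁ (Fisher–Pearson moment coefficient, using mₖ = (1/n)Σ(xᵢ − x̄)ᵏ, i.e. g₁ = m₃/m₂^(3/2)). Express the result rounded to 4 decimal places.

x̄ = (12 + 16 + 7 + 20 + 9 + 2 + 56) / 7 = 17.4286
deviations (xᵢ − x̄): -5.4286, -1.4286, -10.4286, 2.5714, -8.4286, -15.4286, 38.5714
Σ(xᵢ − x̄)² = 1943.7143 ⇒ m₂ = 1943.7143/7 = 277.67347
Σ(xᵢ − x̄)³ = 51833.3878 ⇒ m₃ = 51833.3878/7 = 7404.76968
m₂^(3/2) = 277.67347^(1.5) = 4627.02216
g₁ = m₃ / m₂^(3/2) = 7404.76968 / 4627.02216 ≈ 1.6003

1.6003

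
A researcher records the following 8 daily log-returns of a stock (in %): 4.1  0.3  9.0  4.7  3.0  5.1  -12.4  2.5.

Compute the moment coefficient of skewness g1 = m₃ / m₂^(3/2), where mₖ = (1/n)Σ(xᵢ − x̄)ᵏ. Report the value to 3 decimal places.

-1.566

x̄ = (4.1 + 0.3 + 9.0 + 4.7 + 3.0 + 5.1 - 12.4 + 2.5) / 8 = 2.0375
deviations (xᵢ − x̄): 2.0625, -1.7375, 6.9625, 2.6625, 0.9625, 3.0625, -14.4375, 0.4625
Σ(xᵢ − x̄)² = 281.7988 ⇒ m₂ = 281.7988/8 = 35.22484
Σ(xᵢ − x̄)³ = -2619.7398 ⇒ m₃ = -2619.7398/8 = -327.46747
m₂^(3/2) = 35.22484^(1.5) = 209.06128
g1 = m₃ / m₂^(3/2) = -327.46747 / 209.06128 ≈ -1.566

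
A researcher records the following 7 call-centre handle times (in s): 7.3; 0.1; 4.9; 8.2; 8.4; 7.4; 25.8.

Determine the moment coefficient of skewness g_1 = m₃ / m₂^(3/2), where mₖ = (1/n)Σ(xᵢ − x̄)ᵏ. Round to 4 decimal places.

x̄ = (7.3 + 0.1 + 4.9 + 8.2 + 8.4 + 7.4 + 25.8) / 7 = 8.8714
deviations (xᵢ − x̄): -1.5714, -8.7714, -3.9714, -0.6714, -0.4714, -1.4714, 16.9286
Σ(xᵢ − x̄)² = 384.5943 ⇒ m₂ = 384.5943/7 = 54.94204
Σ(xᵢ − x̄)³ = 4106.3634 ⇒ m₃ = 4106.3634/7 = 586.62334
m₂^(3/2) = 54.94204^(1.5) = 407.24633
g_1 = m₃ / m₂^(3/2) = 586.62334 / 407.24633 ≈ 1.4405

1.4405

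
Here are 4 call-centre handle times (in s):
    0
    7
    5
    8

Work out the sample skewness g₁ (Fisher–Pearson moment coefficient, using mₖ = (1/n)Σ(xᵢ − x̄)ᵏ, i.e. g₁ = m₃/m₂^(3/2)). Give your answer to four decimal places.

-0.7684

x̄ = (0 + 7 + 5 + 8) / 4 = 5.0000
deviations (xᵢ − x̄): -5.0000, 2.0000, 0.0000, 3.0000
Σ(xᵢ − x̄)² = 38.0000 ⇒ m₂ = 38.0000/4 = 9.50000
Σ(xᵢ − x̄)³ = -90.0000 ⇒ m₃ = -90.0000/4 = -22.50000
m₂^(3/2) = 9.50000^(1.5) = 29.28097
g₁ = m₃ / m₂^(3/2) = -22.50000 / 29.28097 ≈ -0.7684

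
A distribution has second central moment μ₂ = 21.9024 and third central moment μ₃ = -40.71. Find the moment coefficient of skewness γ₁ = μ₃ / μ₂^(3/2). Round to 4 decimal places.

σ = √μ₂ = √21.9024 = 4.68000
σ³ = μ₂^(3/2) = 102.50323
γ₁ = μ₃/σ³ = -40.71 / 102.50323 ≈ -0.3972

-0.3972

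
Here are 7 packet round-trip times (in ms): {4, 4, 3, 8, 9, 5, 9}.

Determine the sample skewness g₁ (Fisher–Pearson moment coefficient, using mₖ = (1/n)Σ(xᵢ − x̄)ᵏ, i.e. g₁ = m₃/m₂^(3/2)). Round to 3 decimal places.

0.188

x̄ = (4 + 4 + 3 + 8 + 9 + 5 + 9) / 7 = 6.0000
deviations (xᵢ − x̄): -2.0000, -2.0000, -3.0000, 2.0000, 3.0000, -1.0000, 3.0000
Σ(xᵢ − x̄)² = 40.0000 ⇒ m₂ = 40.0000/7 = 5.71429
Σ(xᵢ − x̄)³ = 18.0000 ⇒ m₃ = 18.0000/7 = 2.57143
m₂^(3/2) = 5.71429^(1.5) = 13.65976
g₁ = m₃ / m₂^(3/2) = 2.57143 / 13.65976 ≈ 0.188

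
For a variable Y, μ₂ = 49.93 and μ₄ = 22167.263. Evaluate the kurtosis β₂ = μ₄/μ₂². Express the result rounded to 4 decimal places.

μ₂² = 49.93² = 2493.00490
μ₄/μ₂² = 22167.263 / 2493.00490 = 8.89178
β₂ ≈ 8.8918

8.8918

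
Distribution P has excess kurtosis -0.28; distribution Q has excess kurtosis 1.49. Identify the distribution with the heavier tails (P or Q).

Q

Higher excess kurtosis ⇒ heavier tails relative to the normal distribution.
-0.28 vs 1.49: the larger is 1.49, so Q has heavier tails. (Q is leptokurtic — heavier-than-normal tails; the other is platykurtic.)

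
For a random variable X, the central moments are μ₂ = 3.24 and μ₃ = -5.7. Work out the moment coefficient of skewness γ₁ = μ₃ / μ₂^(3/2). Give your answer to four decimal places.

-0.9774

σ = √μ₂ = √3.24 = 1.80000
σ³ = μ₂^(3/2) = 5.83200
γ₁ = μ₃/σ³ = -5.7 / 5.83200 ≈ -0.9774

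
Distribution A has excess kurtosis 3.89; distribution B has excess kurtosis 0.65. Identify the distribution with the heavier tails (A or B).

A

Higher excess kurtosis ⇒ heavier tails relative to the normal distribution.
3.89 vs 0.65: the larger is 3.89, so A has heavier tails.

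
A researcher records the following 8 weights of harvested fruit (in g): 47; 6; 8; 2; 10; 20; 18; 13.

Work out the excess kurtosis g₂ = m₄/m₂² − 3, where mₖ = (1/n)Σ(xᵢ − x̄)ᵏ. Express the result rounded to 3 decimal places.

x̄ = 15.5000
Σ(xᵢ − x̄)² = 1384.0000 ⇒ m₂ = 173.00000
Σ(xᵢ − x̄)⁴ = 1030487.5000 ⇒ m₄ = 128810.93750
m₂² = 29929.00000
g₂ = m₄/m₂² − 3 = 4.30388 − 3 ≈ 1.304

1.304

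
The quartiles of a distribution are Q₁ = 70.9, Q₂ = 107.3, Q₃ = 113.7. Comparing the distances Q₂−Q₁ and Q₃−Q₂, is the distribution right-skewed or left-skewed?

Q₂ − Q₁ = 36.4;  Q₃ − Q₂ = 6.4
Q₂ − Q₁ > Q₃ − Q₂ ⇒ the lower half is more spread out ⇒ left-skewed.

left-skewed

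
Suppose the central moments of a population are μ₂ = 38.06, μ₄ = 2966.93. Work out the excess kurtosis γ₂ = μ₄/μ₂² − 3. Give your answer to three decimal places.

μ₂² = 38.06² = 1448.56360
μ₄/μ₂² = 2966.93 / 1448.56360 = 2.04819
γ₂ = 2.04819 − 3 ≈ -0.952

-0.952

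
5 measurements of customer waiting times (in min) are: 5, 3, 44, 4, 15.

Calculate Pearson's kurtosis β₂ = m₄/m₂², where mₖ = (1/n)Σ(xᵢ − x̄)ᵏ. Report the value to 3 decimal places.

x̄ = 14.2000
Σ(xᵢ − x̄)² = 1202.8000 ⇒ m₂ = 240.56000
Σ(xᵢ − x̄)⁴ = 822338.8960 ⇒ m₄ = 164467.77920
m₂² = 57869.11360
β₂ = m₄/m₂² = 164467.77920 / 57869.11360 ≈ 2.842

2.842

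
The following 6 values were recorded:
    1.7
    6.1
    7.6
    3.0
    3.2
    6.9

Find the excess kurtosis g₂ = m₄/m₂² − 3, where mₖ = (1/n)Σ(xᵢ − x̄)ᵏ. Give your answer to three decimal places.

-1.659

x̄ = 4.7500
Σ(xᵢ − x̄)² = 29.3350 ⇒ m₂ = 4.88917
Σ(xᵢ − x̄)⁴ = 192.3514 ⇒ m₄ = 32.05857
m₂² = 23.90395
g₂ = m₄/m₂² − 3 = 1.34114 − 3 ≈ -1.659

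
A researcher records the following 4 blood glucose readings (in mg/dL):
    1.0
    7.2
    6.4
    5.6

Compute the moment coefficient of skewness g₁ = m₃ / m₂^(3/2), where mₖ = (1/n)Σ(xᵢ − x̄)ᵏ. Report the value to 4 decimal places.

x̄ = (1.0 + 7.2 + 6.4 + 5.6) / 4 = 5.0500
deviations (xᵢ − x̄): -4.0500, 2.1500, 1.3500, 0.5500
Σ(xᵢ − x̄)² = 23.1500 ⇒ m₂ = 23.1500/4 = 5.78750
Σ(xᵢ − x̄)³ = -53.8650 ⇒ m₃ = -53.8650/4 = -13.46625
m₂^(3/2) = 5.78750^(1.5) = 13.92312
g₁ = m₃ / m₂^(3/2) = -13.46625 / 13.92312 ≈ -0.9672

-0.9672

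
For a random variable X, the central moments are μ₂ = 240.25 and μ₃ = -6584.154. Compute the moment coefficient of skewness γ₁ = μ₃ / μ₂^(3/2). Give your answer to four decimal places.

-1.7681

σ = √μ₂ = √240.25 = 15.50000
σ³ = μ₂^(3/2) = 3723.87500
γ₁ = μ₃/σ³ = -6584.154 / 3723.87500 ≈ -1.7681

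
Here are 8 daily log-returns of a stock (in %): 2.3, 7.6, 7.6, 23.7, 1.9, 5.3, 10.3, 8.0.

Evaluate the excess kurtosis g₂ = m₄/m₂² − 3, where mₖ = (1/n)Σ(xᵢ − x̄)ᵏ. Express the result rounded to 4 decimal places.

1.3710

x̄ = 8.3375
Σ(xᵢ − x̄)² = 328.1788 ⇒ m₂ = 41.02234
Σ(xᵢ − x̄)⁴ = 58845.6835 ⇒ m₄ = 7355.71044
m₂² = 1682.83269
g₂ = m₄/m₂² − 3 = 4.37103 − 3 ≈ 1.3710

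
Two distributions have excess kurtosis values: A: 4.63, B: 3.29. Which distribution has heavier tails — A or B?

A

Higher excess kurtosis ⇒ heavier tails relative to the normal distribution.
4.63 vs 3.29: the larger is 4.63, so A has heavier tails.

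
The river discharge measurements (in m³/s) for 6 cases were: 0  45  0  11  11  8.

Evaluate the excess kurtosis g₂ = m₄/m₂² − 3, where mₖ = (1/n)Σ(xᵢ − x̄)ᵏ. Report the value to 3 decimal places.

0.599

x̄ = 12.5000
Σ(xᵢ − x̄)² = 1393.5000 ⇒ m₂ = 232.25000
Σ(xᵢ − x̄)⁴ = 1164912.3750 ⇒ m₄ = 194152.06250
m₂² = 53940.06250
g₂ = m₄/m₂² − 3 = 3.59940 − 3 ≈ 0.599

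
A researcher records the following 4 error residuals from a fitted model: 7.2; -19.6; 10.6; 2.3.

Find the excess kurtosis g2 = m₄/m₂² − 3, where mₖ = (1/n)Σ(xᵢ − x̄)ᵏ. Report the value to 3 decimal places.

-0.834

x̄ = 0.1250
Σ(xᵢ − x̄)² = 553.5875 ⇒ m₂ = 138.39688
Σ(xᵢ − x̄)⁴ = 165947.4992 ⇒ m₄ = 41486.87479
m₂² = 19153.69501
g2 = m₄/m₂² − 3 = 2.16600 − 3 ≈ -0.834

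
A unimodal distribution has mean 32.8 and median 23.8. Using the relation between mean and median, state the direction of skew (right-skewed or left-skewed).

mean − median = 32.8 − 23.8 = 9.0
mean > median ⇒ the longer tail is on the right ⇒ right-skewed (positively skewed).

right-skewed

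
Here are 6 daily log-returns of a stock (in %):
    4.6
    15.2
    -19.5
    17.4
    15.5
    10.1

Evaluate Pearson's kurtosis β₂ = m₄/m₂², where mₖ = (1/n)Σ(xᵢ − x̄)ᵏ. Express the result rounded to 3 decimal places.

x̄ = 7.2167
Σ(xᵢ − x̄)² = 964.9883 ⇒ m₂ = 160.83139
Σ(xᵢ − x̄)⁴ = 529121.8301 ⇒ m₄ = 88186.97169
m₂² = 25866.73565
β₂ = m₄/m₂² = 88186.97169 / 25866.73565 ≈ 3.409

3.409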